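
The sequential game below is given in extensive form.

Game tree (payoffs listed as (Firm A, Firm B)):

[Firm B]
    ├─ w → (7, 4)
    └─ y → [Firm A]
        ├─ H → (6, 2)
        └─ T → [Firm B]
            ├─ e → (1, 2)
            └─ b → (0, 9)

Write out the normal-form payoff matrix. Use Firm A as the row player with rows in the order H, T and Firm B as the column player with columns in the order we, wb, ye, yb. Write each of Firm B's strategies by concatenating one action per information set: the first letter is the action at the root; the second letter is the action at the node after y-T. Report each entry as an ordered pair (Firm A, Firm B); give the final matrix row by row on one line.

H: (7,4) (7,4) (6,2) (6,2) | T: (7,4) (7,4) (1,2) (0,9)

Row H: we→(7,4), wb→(7,4), ye→(6,2), yb→(6,2)
Row T: we→(7,4), wb→(7,4), ye→(1,2), yb→(0,9)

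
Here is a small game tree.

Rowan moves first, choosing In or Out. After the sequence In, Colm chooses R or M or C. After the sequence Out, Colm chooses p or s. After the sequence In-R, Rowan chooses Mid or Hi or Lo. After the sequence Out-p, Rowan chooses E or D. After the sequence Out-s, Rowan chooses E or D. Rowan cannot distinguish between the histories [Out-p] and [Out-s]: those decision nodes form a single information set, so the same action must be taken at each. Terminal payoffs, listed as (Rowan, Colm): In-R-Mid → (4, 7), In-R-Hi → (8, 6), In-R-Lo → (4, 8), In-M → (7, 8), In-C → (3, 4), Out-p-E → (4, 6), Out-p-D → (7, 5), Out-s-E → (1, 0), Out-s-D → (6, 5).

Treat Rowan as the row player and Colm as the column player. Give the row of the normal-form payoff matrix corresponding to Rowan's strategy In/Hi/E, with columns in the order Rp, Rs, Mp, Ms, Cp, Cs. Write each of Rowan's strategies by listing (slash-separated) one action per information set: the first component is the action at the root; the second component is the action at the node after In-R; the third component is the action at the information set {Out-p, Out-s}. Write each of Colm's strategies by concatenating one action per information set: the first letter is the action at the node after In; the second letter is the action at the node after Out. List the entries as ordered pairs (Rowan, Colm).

vs Rp: Rowan plays In → Colm plays R at [In] → Rowan plays Hi at [In-R] → (8, 6)
vs Rs: Rowan plays In → Colm plays R at [In] → Rowan plays Hi at [In-R] → (8, 6)
vs Mp: Rowan plays In → Colm plays M at [In] → (7, 8)
vs Ms: Rowan plays In → Colm plays M at [In] → (7, 8)
vs Cp: Rowan plays In → Colm plays C at [In] → (3, 4)
vs Cs: Rowan plays In → Colm plays C at [In] → (3, 4)

(8,6) (8,6) (7,8) (7,8) (3,4) (3,4)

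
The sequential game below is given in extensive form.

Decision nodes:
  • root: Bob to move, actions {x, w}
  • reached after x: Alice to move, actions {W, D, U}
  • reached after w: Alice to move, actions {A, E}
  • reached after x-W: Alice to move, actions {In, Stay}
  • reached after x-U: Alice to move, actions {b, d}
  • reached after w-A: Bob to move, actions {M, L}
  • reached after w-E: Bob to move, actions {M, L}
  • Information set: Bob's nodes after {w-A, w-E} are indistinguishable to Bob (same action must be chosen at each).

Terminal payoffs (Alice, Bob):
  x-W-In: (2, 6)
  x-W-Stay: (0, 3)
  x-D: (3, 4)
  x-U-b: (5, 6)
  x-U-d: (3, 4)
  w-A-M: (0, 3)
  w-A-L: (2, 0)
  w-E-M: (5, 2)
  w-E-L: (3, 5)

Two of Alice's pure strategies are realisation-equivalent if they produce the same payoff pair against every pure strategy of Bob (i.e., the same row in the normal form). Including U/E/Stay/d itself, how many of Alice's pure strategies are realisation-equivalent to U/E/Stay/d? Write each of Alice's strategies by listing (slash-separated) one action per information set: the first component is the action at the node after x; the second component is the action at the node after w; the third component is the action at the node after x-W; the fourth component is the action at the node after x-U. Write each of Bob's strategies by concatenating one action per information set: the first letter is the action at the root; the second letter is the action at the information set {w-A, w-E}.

Row for U/E/Stay/d (columns xM, xL, wM, wL): (3,4) (3,4) (5,2) (3,5).
Under U/E/Stay/d, Alice's choice at the node after x-W can never be reached regardless of what Bob does, so varying those choices leaves every outcome unchanged.
Holding the reachable choices fixed and varying the unreachable one freely already gives 2 equivalent strategies.
Checking the remaining rows, D/E/In/b, D/E/In/d, D/E/Stay/b, D/E/Stay/d also happen to give the same payoffs in every column, bringing the total to 6: D/E/In/b, D/E/In/d, D/E/Stay/b, D/E/Stay/d, U/E/In/d, U/E/Stay/d.

6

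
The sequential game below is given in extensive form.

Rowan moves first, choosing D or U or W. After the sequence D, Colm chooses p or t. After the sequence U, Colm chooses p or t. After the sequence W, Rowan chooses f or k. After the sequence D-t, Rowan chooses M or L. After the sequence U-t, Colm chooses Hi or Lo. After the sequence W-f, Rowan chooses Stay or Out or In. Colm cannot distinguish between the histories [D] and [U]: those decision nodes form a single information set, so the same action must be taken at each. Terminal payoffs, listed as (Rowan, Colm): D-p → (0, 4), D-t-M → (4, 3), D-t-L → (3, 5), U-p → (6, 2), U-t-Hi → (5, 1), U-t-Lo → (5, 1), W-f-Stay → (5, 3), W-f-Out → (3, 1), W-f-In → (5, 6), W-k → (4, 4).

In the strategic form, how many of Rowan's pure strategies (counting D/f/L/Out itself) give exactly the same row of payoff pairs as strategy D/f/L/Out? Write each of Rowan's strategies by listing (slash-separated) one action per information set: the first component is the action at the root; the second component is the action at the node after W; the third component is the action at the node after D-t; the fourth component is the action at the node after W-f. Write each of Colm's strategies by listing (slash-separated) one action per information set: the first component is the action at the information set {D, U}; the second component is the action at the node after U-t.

6

Row for D/f/L/Out (columns p/Hi, p/Lo, t/Hi, t/Lo): (0,4) (0,4) (3,5) (3,5).
Under D/f/L/Out, Rowan's choice at the node after W and at the node after W-f can never be reached regardless of what Colm does, so varying those choices leaves every outcome unchanged.
Holding the reachable choices fixed and varying the unreachable ones freely already gives 2 × 3 = 6 equivalent strategies.
No other strategy reproduces this row, so those 6 are the full class: D/f/L/Stay, D/f/L/Out, D/f/L/In, D/k/L/Stay, D/k/L/Out, D/k/L/In.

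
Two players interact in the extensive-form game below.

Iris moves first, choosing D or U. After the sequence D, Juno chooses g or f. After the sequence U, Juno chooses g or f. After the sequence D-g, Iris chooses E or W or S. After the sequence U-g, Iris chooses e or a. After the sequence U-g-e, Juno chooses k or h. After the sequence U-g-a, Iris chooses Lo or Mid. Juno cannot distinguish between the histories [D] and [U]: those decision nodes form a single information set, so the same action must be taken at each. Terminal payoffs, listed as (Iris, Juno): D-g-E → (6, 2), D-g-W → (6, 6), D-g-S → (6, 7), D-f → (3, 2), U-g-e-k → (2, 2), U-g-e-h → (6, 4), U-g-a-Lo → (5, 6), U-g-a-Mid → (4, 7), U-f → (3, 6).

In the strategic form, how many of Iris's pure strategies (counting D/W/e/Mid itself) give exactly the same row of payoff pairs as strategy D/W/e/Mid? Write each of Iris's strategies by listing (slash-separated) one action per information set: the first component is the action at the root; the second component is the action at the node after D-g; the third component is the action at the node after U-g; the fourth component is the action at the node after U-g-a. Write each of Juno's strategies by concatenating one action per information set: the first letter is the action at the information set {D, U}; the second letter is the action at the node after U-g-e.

Row for D/W/e/Mid (columns gk, gh, fk, fh): (6,6) (6,6) (3,2) (3,2).
Under D/W/e/Mid, Iris's choice at the node after U-g and at the node after U-g-a can never be reached regardless of what Juno does, so varying those choices leaves every outcome unchanged.
Holding the reachable choices fixed and varying the unreachable ones freely already gives 2 × 2 = 4 equivalent strategies.
No other strategy reproduces this row, so those 4 are the full class: D/W/e/Lo, D/W/e/Mid, D/W/a/Lo, D/W/a/Mid.

4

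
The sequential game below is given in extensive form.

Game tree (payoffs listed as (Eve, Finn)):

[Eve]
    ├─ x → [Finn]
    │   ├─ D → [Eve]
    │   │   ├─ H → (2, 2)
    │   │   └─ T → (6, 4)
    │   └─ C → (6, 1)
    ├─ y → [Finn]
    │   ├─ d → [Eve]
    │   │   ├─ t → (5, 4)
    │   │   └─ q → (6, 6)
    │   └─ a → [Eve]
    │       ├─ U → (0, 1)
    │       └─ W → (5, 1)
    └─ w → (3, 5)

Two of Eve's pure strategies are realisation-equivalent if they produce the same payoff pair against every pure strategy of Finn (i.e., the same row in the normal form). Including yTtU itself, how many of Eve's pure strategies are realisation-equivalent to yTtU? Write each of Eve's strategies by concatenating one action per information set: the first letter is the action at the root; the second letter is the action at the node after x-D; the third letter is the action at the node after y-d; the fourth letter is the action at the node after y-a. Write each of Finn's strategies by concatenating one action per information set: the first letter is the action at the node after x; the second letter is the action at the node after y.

Row for yTtU (columns Dd, Da, Cd, Ca): (5,4) (0,1) (5,4) (0,1).
Under yTtU, Eve's choice at the node after x-D can never be reached regardless of what Finn does, so varying those choices leaves every outcome unchanged.
Holding the reachable choices fixed and varying the unreachable one freely already gives 2 equivalent strategies.
No other strategy reproduces this row, so those 2 are the full class: yHtU, yTtU.

2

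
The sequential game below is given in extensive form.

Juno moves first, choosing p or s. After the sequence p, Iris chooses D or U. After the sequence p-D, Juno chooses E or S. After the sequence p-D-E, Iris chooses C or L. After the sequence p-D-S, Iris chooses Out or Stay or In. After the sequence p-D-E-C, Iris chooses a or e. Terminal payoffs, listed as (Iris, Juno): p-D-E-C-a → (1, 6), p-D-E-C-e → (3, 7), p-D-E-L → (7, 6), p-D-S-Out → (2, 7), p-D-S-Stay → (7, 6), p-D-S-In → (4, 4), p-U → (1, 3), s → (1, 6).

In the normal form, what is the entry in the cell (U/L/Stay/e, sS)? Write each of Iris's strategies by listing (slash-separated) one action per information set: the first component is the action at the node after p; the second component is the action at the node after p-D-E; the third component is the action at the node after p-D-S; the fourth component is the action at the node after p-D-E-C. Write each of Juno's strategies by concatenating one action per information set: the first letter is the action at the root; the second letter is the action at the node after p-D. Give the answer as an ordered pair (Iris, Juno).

Trace the play path from the root:
  Juno plays s
→ terminal payoff (1, 6).
(Iris's choice at the node after p is never reached on this path, so it doesn't affect the outcome.)

(1, 6)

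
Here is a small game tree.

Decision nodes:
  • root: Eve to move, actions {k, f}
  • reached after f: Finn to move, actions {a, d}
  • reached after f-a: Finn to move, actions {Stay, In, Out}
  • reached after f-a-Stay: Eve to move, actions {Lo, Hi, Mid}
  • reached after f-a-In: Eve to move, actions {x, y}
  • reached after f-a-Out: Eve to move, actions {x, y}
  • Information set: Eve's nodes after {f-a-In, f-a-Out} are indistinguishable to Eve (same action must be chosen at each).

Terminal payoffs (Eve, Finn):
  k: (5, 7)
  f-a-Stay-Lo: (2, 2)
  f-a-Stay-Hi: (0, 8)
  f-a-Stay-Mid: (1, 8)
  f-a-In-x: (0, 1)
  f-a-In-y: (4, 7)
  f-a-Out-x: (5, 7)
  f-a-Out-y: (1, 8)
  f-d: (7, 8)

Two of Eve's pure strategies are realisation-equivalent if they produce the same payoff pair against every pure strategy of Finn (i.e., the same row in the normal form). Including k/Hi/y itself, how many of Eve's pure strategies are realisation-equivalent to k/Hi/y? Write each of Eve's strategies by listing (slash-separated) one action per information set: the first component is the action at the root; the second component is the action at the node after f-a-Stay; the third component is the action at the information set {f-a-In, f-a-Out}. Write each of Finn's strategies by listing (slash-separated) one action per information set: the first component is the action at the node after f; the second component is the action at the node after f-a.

Row for k/Hi/y (columns a/Stay, a/In, a/Out, d/Stay, d/In, d/Out): (5,7) (5,7) (5,7) (5,7) (5,7) (5,7).
Under k/Hi/y, Eve's choice at the node after f-a-Stay and at the information set {f-a-In, f-a-Out} can never be reached regardless of what Finn does, so varying those choices leaves every outcome unchanged.
Holding the reachable choices fixed and varying the unreachable ones freely already gives 3 × 2 = 6 equivalent strategies.
No other strategy reproduces this row, so those 6 are the full class: k/Lo/x, k/Lo/y, k/Hi/x, k/Hi/y, k/Mid/x, k/Mid/y.

6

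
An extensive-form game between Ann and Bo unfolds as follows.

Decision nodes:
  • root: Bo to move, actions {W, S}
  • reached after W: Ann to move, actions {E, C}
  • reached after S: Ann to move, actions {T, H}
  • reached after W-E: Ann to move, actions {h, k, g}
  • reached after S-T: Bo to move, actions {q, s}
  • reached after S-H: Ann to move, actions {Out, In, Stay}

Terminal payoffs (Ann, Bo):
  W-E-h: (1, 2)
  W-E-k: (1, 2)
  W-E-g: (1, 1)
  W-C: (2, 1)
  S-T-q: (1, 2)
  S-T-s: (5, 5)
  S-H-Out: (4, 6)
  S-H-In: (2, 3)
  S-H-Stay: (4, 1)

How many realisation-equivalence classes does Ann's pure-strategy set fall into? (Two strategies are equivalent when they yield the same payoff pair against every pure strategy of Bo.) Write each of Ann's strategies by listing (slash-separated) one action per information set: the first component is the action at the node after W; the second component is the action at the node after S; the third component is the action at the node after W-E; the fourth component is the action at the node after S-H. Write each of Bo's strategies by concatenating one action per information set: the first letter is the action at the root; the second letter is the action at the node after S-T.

12

Ann has 36 pure strategies: E/T/h/Out, E/T/h/In, E/T/h/Stay, E/T/k/Out, E/T/k/In, E/T/k/Stay, E/T/g/Out, E/T/g/In, E/T/g/Stay, E/H/h/Out, E/H/h/In, E/H/h/Stay, E/H/k/Out, E/H/k/In, E/H/k/Stay, E/H/g/Out, E/H/g/In, E/H/g/Stay, C/T/h/Out, C/T/h/In, C/T/h/Stay, C/T/k/Out, C/T/k/In, C/T/k/Stay, C/T/g/Out, C/T/g/In, C/T/g/Stay, C/H/h/Out, C/H/h/In, C/H/h/Stay, C/H/k/Out, C/H/k/In, C/H/k/Stay, C/H/g/Out, C/H/g/In, C/H/g/Stay. Columns: Wq, Ws, Sq, Ss.
{E/T/h/Out, E/T/h/In, E/T/h/Stay, E/T/k/Out, E/T/k/In, E/T/k/Stay} → row (1,2) (1,2) (1,2) (5,5)
{E/T/g/Out, E/T/g/In, E/T/g/Stay} → row (1,1) (1,1) (1,2) (5,5)
{E/H/h/Out, E/H/k/Out} → row (1,2) (1,2) (4,6) (4,6)
{E/H/h/In, E/H/k/In} → row (1,2) (1,2) (2,3) (2,3)
{E/H/h/Stay, E/H/k/Stay} → row (1,2) (1,2) (4,1) (4,1)
{E/H/g/Out} → row (1,1) (1,1) (4,6) (4,6)
{E/H/g/In} → row (1,1) (1,1) (2,3) (2,3)
{E/H/g/Stay} → row (1,1) (1,1) (4,1) (4,1)
{C/T/h/Out, C/T/h/In, C/T/h/Stay, C/T/k/Out, C/T/k/In, C/T/k/Stay, C/T/g/Out, C/T/g/In, C/T/g/Stay} → row (2,1) (2,1) (1,2) (5,5)
{C/H/h/Out, C/H/k/Out, C/H/g/Out} → row (2,1) (2,1) (4,6) (4,6)
{C/H/h/In, C/H/k/In, C/H/g/In} → row (2,1) (2,1) (2,3) (2,3)
{C/H/h/Stay, C/H/k/Stay, C/H/g/Stay} → row (2,1) (2,1) (4,1) (4,1)
That's 12 distinct rows out of 36 strategies.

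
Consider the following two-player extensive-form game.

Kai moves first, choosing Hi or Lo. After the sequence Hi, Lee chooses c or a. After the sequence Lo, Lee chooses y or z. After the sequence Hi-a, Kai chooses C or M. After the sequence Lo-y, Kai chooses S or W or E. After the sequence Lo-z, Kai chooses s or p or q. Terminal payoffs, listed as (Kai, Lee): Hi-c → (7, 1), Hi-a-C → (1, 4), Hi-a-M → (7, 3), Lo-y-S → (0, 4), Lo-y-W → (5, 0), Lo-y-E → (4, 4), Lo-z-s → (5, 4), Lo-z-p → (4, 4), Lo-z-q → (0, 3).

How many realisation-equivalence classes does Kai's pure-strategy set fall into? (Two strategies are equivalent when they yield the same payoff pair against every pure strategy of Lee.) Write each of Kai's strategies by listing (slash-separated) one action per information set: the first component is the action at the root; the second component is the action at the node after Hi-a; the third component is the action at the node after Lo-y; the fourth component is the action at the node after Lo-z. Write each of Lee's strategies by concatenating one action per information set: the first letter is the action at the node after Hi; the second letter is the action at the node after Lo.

Kai has 36 pure strategies: Hi/C/S/s, Hi/C/S/p, Hi/C/S/q, Hi/C/W/s, Hi/C/W/p, Hi/C/W/q, Hi/C/E/s, Hi/C/E/p, Hi/C/E/q, Hi/M/S/s, Hi/M/S/p, Hi/M/S/q, Hi/M/W/s, Hi/M/W/p, Hi/M/W/q, Hi/M/E/s, Hi/M/E/p, Hi/M/E/q, Lo/C/S/s, Lo/C/S/p, Lo/C/S/q, Lo/C/W/s, Lo/C/W/p, Lo/C/W/q, Lo/C/E/s, Lo/C/E/p, Lo/C/E/q, Lo/M/S/s, Lo/M/S/p, Lo/M/S/q, Lo/M/W/s, Lo/M/W/p, Lo/M/W/q, Lo/M/E/s, Lo/M/E/p, Lo/M/E/q. Columns: cy, cz, ay, az.
{Hi/C/S/s, Hi/C/S/p, Hi/C/S/q, Hi/C/W/s, Hi/C/W/p, Hi/C/W/q, Hi/C/E/s, Hi/C/E/p, Hi/C/E/q} → row (7,1) (7,1) (1,4) (1,4)
{Hi/M/S/s, Hi/M/S/p, Hi/M/S/q, Hi/M/W/s, Hi/M/W/p, Hi/M/W/q, Hi/M/E/s, Hi/M/E/p, Hi/M/E/q} → row (7,1) (7,1) (7,3) (7,3)
{Lo/C/S/s, Lo/M/S/s} → row (0,4) (5,4) (0,4) (5,4)
{Lo/C/S/p, Lo/M/S/p} → row (0,4) (4,4) (0,4) (4,4)
{Lo/C/S/q, Lo/M/S/q} → row (0,4) (0,3) (0,4) (0,3)
{Lo/C/W/s, Lo/M/W/s} → row (5,0) (5,4) (5,0) (5,4)
{Lo/C/W/p, Lo/M/W/p} → row (5,0) (4,4) (5,0) (4,4)
{Lo/C/W/q, Lo/M/W/q} → row (5,0) (0,3) (5,0) (0,3)
{Lo/C/E/s, Lo/M/E/s} → row (4,4) (5,4) (4,4) (5,4)
{Lo/C/E/p, Lo/M/E/p} → row (4,4) (4,4) (4,4) (4,4)
{Lo/C/E/q, Lo/M/E/q} → row (4,4) (0,3) (4,4) (0,3)
That's 11 distinct rows out of 36 strategies.

11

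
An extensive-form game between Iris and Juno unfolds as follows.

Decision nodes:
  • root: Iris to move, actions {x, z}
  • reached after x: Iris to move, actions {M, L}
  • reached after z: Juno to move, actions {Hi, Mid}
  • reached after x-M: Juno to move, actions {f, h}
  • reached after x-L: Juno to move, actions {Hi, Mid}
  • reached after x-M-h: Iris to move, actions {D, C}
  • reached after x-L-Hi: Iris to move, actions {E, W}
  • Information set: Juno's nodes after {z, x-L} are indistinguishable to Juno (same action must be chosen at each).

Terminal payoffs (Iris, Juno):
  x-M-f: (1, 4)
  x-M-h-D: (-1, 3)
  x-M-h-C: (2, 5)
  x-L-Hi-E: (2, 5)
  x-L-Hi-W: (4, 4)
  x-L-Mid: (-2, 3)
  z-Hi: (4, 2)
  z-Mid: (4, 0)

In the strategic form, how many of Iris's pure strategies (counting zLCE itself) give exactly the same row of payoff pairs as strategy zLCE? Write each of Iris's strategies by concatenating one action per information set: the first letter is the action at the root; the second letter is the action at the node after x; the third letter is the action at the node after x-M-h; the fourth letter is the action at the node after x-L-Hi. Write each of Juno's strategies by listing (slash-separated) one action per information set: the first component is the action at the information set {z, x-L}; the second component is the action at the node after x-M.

8

Row for zLCE (columns Hi/f, Hi/h, Mid/f, Mid/h): (4,2) (4,2) (4,0) (4,0).
Under zLCE, Iris's choice at the node after x and at the node after x-M-h and at the node after x-L-Hi can never be reached regardless of what Juno does, so varying those choices leaves every outcome unchanged.
Holding the reachable choices fixed and varying the unreachable ones freely already gives 2 × 2 × 2 = 8 equivalent strategies.
No other strategy reproduces this row, so those 8 are the full class: zMDE, zMDW, zMCE, zMCW, zLDE, zLDW, zLCE, zLCW.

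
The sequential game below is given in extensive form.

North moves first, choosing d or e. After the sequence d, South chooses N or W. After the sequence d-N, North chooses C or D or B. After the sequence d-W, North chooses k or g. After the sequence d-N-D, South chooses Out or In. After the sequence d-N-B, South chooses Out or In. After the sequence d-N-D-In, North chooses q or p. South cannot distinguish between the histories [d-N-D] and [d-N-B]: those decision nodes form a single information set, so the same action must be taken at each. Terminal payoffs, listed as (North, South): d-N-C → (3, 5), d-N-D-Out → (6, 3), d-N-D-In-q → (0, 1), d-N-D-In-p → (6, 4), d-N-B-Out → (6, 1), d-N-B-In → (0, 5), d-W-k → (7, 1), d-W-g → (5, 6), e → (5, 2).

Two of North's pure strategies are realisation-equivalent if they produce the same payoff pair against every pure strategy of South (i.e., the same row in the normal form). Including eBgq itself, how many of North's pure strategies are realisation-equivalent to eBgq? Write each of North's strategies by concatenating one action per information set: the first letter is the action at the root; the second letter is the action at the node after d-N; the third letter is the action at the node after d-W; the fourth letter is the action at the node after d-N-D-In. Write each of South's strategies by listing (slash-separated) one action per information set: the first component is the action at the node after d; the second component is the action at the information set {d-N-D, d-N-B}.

12

Row for eBgq (columns N/Out, N/In, W/Out, W/In): (5,2) (5,2) (5,2) (5,2).
Under eBgq, North's choice at the node after d-N and at the node after d-W and at the node after d-N-D-In can never be reached regardless of what South does, so varying those choices leaves every outcome unchanged.
Holding the reachable choices fixed and varying the unreachable ones freely already gives 3 × 2 × 2 = 12 equivalent strategies.
No other strategy reproduces this row, so those 12 are the full class: eCkq, eCkp, eCgq, eCgp, eDkq, eDkp, eDgq, eDgp, eBkq, eBkp, eBgq, eBgp.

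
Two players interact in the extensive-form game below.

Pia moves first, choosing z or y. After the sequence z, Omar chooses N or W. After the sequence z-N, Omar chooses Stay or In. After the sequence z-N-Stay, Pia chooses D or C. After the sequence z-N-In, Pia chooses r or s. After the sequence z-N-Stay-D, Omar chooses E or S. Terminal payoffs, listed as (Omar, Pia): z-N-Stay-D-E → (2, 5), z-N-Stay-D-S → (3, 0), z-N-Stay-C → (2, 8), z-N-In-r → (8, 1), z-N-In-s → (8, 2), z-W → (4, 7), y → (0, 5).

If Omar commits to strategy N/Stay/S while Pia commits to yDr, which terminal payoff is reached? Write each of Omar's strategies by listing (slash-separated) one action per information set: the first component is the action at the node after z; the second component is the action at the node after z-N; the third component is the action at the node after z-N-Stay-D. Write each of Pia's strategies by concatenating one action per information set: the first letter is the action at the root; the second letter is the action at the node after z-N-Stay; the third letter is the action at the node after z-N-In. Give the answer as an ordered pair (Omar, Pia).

(0, 5)

Trace the play path from the root:
  Pia plays y
→ terminal payoff (0, 5).
(Omar's choice at the node after z is never reached on this path, so it doesn't affect the outcome.)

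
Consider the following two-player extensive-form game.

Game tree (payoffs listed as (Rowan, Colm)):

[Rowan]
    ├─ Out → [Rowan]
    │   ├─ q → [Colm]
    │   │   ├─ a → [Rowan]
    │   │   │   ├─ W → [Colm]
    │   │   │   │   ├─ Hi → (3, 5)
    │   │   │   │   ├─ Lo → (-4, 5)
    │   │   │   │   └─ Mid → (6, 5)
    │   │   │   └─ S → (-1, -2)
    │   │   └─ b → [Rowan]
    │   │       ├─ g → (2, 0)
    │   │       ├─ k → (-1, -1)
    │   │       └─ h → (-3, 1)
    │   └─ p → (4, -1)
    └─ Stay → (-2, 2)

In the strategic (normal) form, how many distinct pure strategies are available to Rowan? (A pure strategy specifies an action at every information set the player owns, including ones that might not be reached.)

Rowan owns the root with actions {Out, Stay} — two choices.
Rowan owns the node after Out with actions {q, p} — two choices.
Rowan owns the node after Out-q-a with actions {W, S} — two choices.
Rowan owns the node after Out-q-b with actions {g, k, h} — three choices.
A pure strategy fixes one action at each information set independently, so the count is the product 2 × 2 × 2 × 3 = 24.

24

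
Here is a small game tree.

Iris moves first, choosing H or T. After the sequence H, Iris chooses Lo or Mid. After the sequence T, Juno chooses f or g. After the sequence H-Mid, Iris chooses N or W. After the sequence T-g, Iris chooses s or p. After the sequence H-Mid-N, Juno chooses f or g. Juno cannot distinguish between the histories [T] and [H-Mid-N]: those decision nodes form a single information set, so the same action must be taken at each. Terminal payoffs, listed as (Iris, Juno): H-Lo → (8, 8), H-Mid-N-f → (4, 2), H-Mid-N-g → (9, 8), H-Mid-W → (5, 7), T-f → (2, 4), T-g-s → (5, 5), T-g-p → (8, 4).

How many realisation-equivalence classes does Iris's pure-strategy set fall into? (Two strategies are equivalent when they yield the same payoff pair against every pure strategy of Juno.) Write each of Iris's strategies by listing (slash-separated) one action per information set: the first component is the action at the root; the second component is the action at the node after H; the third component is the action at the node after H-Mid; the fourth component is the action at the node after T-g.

Iris has 16 pure strategies: H/Lo/N/s, H/Lo/N/p, H/Lo/W/s, H/Lo/W/p, H/Mid/N/s, H/Mid/N/p, H/Mid/W/s, H/Mid/W/p, T/Lo/N/s, T/Lo/N/p, T/Lo/W/s, T/Lo/W/p, T/Mid/N/s, T/Mid/N/p, T/Mid/W/s, T/Mid/W/p. Columns: f, g.
{H/Lo/N/s, H/Lo/N/p, H/Lo/W/s, H/Lo/W/p} → row (8,8) (8,8)
{H/Mid/N/s, H/Mid/N/p} → row (4,2) (9,8)
{H/Mid/W/s, H/Mid/W/p} → row (5,7) (5,7)
{T/Lo/N/s, T/Lo/W/s, T/Mid/N/s, T/Mid/W/s} → row (2,4) (5,5)
{T/Lo/N/p, T/Lo/W/p, T/Mid/N/p, T/Mid/W/p} → row (2,4) (8,4)
That's 5 distinct rows out of 16 strategies.

5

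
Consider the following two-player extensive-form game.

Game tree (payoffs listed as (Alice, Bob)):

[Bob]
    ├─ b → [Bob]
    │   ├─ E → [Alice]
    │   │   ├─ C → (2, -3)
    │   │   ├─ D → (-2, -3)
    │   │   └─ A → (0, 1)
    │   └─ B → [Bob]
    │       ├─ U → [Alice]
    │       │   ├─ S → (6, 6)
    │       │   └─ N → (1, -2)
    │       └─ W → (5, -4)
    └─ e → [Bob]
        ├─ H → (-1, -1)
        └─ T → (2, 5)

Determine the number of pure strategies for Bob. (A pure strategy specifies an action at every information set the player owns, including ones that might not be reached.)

Bob owns the root with actions {b, e} — two choices.
Bob owns the node after b with actions {E, B} — two choices.
Bob owns the node after e with actions {H, T} — two choices.
Bob owns the node after b-B with actions {U, W} — two choices.
A pure strategy fixes one action at each information set independently, so the count is the product 2 × 2 × 2 × 2 = 16.
(For reference, Alice has 6 pure strategies, giving a 16×6 normal-form matrix.)

16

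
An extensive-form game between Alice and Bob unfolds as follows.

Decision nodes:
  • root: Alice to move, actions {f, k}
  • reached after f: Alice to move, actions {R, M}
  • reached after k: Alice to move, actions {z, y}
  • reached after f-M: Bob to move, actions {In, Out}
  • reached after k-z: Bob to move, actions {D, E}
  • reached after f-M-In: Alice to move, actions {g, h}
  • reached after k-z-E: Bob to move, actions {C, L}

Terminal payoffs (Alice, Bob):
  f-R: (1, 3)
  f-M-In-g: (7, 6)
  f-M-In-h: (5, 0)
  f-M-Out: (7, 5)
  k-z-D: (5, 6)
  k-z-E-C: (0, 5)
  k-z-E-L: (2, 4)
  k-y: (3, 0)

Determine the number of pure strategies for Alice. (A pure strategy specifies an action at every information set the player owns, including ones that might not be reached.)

Alice owns the root with actions {f, k} — two choices.
Alice owns the node after f with actions {R, M} — two choices.
Alice owns the node after k with actions {z, y} — two choices.
Alice owns the node after f-M-In with actions {g, h} — two choices.
A pure strategy fixes one action at each information set independently, so the count is the product 2 × 2 × 2 × 2 = 16.

16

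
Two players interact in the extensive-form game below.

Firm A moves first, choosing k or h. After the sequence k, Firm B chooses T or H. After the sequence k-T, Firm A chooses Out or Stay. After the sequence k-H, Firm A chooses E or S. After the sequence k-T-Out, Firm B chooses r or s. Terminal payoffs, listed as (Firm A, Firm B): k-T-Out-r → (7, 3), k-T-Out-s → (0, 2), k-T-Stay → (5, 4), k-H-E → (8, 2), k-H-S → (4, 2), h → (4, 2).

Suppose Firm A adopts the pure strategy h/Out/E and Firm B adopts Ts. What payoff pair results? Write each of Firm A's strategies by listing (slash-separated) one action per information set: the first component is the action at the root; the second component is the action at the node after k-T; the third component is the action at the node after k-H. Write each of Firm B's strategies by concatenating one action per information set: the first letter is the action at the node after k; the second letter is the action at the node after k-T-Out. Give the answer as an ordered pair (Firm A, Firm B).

Trace the play path from the root:
  Firm A plays h
→ terminal payoff (4, 2).
(Firm A's choice at the node after k-T is never reached on this path, so it doesn't affect the outcome.)

(4, 2)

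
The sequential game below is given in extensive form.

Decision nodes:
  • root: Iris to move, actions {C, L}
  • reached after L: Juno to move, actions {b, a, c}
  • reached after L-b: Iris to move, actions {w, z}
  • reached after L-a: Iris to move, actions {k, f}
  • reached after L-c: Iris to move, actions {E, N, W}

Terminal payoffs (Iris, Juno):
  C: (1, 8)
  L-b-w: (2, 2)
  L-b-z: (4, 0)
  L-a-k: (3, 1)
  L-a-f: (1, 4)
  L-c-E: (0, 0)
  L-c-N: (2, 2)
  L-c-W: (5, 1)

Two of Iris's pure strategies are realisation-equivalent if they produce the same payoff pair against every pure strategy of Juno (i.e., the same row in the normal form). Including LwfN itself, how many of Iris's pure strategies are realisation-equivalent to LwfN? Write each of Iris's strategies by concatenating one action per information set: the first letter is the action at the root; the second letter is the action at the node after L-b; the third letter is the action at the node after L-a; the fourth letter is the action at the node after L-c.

Row for LwfN (columns b, a, c): (2,2) (1,4) (2,2).
Every one of Iris's information sets is on the play path for some reply by Juno when Iris follows LwfN.
Changing the action at any of them therefore changes at least one column, so only LwfN itself gives this row.

1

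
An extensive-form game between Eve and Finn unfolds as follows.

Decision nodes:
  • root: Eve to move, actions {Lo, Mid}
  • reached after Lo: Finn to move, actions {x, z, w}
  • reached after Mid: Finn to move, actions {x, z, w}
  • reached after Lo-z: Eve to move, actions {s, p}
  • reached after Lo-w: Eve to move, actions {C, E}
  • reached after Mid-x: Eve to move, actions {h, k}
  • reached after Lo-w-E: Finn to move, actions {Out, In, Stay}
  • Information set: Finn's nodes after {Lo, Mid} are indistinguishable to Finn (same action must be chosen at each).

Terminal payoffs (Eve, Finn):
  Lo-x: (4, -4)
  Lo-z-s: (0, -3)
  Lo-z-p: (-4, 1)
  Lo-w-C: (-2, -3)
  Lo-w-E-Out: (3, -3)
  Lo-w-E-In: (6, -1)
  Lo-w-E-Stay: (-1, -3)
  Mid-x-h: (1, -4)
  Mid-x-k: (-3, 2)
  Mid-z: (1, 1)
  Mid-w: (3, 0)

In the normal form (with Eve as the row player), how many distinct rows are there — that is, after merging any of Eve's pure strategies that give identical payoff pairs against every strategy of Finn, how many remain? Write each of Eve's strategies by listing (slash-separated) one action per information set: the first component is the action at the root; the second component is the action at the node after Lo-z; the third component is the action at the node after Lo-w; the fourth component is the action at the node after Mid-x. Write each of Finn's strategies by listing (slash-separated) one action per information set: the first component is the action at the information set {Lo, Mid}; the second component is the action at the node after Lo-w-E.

6

Eve has 16 pure strategies: Lo/s/C/h, Lo/s/C/k, Lo/s/E/h, Lo/s/E/k, Lo/p/C/h, Lo/p/C/k, Lo/p/E/h, Lo/p/E/k, Mid/s/C/h, Mid/s/C/k, Mid/s/E/h, Mid/s/E/k, Mid/p/C/h, Mid/p/C/k, Mid/p/E/h, Mid/p/E/k. Columns: x/Out, x/In, x/Stay, z/Out, z/In, z/Stay, w/Out, w/In, w/Stay.
{Lo/s/C/h, Lo/s/C/k} → row (4,-4) (4,-4) (4,-4) (0,-3) (0,-3) (0,-3) (-2,-3) (-2,-3) (-2,-3)
{Lo/s/E/h, Lo/s/E/k} → row (4,-4) (4,-4) (4,-4) (0,-3) (0,-3) (0,-3) (3,-3) (6,-1) (-1,-3)
{Lo/p/C/h, Lo/p/C/k} → row (4,-4) (4,-4) (4,-4) (-4,1) (-4,1) (-4,1) (-2,-3) (-2,-3) (-2,-3)
{Lo/p/E/h, Lo/p/E/k} → row (4,-4) (4,-4) (4,-4) (-4,1) (-4,1) (-4,1) (3,-3) (6,-1) (-1,-3)
{Mid/s/C/h, Mid/s/E/h, Mid/p/C/h, Mid/p/E/h} → row (1,-4) (1,-4) (1,-4) (1,1) (1,1) (1,1) (3,0) (3,0) (3,0)
{Mid/s/C/k, Mid/s/E/k, Mid/p/C/k, Mid/p/E/k} → row (-3,2) (-3,2) (-3,2) (1,1) (1,1) (1,1) (3,0) (3,0) (3,0)
That's 6 distinct rows out of 16 strategies.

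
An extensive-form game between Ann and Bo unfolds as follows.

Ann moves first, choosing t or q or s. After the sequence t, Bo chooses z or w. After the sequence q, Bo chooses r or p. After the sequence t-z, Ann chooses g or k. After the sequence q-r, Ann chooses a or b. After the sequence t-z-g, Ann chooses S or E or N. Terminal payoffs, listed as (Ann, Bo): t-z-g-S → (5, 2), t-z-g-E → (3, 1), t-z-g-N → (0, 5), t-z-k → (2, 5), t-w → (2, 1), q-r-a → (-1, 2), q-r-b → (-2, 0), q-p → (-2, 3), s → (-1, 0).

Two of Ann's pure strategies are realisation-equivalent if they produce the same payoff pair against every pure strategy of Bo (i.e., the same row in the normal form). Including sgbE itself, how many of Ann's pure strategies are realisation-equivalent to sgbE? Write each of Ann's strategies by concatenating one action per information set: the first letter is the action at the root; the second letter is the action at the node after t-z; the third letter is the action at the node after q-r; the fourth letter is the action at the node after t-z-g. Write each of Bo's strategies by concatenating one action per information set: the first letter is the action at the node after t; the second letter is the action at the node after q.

12

Row for sgbE (columns zr, zp, wr, wp): (-1,0) (-1,0) (-1,0) (-1,0).
Under sgbE, Ann's choice at the node after t-z and at the node after q-r and at the node after t-z-g can never be reached regardless of what Bo does, so varying those choices leaves every outcome unchanged.
Holding the reachable choices fixed and varying the unreachable ones freely already gives 2 × 2 × 3 = 12 equivalent strategies.
No other strategy reproduces this row, so those 12 are the full class: sgaS, sgaE, sgaN, sgbS, sgbE, sgbN, skaS, skaE, skaN, skbS, skbE, skbN.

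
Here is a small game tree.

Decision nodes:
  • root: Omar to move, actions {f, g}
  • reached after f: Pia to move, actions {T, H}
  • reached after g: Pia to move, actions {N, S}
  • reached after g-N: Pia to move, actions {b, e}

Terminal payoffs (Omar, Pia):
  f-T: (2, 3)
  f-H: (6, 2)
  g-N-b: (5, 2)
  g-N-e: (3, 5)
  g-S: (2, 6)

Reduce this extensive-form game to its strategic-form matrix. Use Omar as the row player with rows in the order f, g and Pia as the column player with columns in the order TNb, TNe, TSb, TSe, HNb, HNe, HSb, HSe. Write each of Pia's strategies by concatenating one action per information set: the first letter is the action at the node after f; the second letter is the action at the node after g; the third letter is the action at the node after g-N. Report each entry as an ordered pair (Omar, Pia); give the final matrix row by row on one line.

Row f: TNb→(2,3), TNe→(2,3), TSb→(2,3), TSe→(2,3), HNb→(6,2), HNe→(6,2), HSb→(6,2), HSe→(6,2)
Row g: TNb→(5,2), TNe→(3,5), TSb→(2,6), TSe→(2,6), HNb→(5,2), HNe→(3,5), HSb→(2,6), HSe→(2,6)

f: (2,3) (2,3) (2,3) (2,3) (6,2) (6,2) (6,2) (6,2) | g: (5,2) (3,5) (2,6) (2,6) (5,2) (3,5) (2,6) (2,6)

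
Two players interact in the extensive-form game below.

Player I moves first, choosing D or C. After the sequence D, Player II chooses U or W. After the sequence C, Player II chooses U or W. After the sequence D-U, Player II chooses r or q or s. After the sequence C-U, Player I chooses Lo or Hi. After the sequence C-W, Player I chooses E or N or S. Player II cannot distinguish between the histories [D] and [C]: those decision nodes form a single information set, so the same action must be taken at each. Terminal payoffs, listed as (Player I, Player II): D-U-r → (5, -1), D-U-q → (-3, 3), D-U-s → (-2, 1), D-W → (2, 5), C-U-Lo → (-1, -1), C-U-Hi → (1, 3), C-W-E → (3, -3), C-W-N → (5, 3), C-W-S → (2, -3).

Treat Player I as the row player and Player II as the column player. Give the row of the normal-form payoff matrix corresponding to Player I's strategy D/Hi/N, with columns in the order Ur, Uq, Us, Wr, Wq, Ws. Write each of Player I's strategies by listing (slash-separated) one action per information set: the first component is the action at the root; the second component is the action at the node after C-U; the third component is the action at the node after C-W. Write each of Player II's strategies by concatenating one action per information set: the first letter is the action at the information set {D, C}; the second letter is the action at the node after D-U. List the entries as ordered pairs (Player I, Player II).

vs Ur: Player I plays D → Player II plays U at [D] → Player II plays r at [D-U] → (5, -1)
vs Uq: Player I plays D → Player II plays U at [D] → Player II plays q at [D-U] → (-3, 3)
vs Us: Player I plays D → Player II plays U at [D] → Player II plays s at [D-U] → (-2, 1)
vs Wr: Player I plays D → Player II plays W at [D] → (2, 5)
vs Wq: Player I plays D → Player II plays W at [D] → (2, 5)
vs Ws: Player I plays D → Player II plays W at [D] → (2, 5)

(5,-1) (-3,3) (-2,1) (2,5) (2,5) (2,5)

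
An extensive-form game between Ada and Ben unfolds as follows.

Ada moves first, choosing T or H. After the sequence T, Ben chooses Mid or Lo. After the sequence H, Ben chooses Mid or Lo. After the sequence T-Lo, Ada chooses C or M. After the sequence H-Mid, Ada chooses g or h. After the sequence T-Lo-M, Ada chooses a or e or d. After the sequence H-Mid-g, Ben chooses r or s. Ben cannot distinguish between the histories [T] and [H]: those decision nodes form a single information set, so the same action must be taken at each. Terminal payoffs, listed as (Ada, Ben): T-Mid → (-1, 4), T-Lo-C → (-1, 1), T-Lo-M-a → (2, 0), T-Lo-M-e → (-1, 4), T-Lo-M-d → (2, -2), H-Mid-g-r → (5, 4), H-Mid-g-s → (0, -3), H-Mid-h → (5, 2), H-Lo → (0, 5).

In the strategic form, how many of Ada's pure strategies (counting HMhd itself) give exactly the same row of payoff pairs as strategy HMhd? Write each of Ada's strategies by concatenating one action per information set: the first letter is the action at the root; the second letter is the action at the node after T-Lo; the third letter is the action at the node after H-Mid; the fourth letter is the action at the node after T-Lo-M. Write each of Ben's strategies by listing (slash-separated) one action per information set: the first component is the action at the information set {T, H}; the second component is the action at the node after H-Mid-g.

6

Row for HMhd (columns Mid/r, Mid/s, Lo/r, Lo/s): (5,2) (5,2) (0,5) (0,5).
Under HMhd, Ada's choice at the node after T-Lo and at the node after T-Lo-M can never be reached regardless of what Ben does, so varying those choices leaves every outcome unchanged.
Holding the reachable choices fixed and varying the unreachable ones freely already gives 2 × 3 = 6 equivalent strategies.
No other strategy reproduces this row, so those 6 are the full class: HCha, HChe, HChd, HMha, HMhe, HMhd.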